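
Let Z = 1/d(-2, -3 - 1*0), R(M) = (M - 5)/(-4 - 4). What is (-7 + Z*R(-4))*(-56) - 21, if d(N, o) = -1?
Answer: 434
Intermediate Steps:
R(M) = 5/8 - M/8 (R(M) = (-5 + M)/(-8) = (-5 + M)*(-1/8) = 5/8 - M/8)
Z = -1 (Z = 1/(-1) = -1)
(-7 + Z*R(-4))*(-56) - 21 = (-7 - (5/8 - 1/8*(-4)))*(-56) - 21 = (-7 - (5/8 + 1/2))*(-56) - 21 = (-7 - 1*9/8)*(-56) - 21 = (-7 - 9/8)*(-56) - 21 = -65/8*(-56) - 21 = 455 - 21 = 434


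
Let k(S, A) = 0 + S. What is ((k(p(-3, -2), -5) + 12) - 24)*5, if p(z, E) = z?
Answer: -75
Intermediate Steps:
k(S, A) = S
((k(p(-3, -2), -5) + 12) - 24)*5 = ((-3 + 12) - 24)*5 = (9 - 24)*5 = -15*5 = -75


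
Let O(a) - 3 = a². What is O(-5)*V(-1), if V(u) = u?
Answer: -28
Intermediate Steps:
O(a) = 3 + a²
O(-5)*V(-1) = (3 + (-5)²)*(-1) = (3 + 25)*(-1) = 28*(-1) = -28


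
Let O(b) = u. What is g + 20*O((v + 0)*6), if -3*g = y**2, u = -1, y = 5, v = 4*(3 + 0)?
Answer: -85/3 ≈ -28.333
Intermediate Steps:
v = 12 (v = 4*3 = 12)
g = -25/3 (g = -1/3*5**2 = -1/3*25 = -25/3 ≈ -8.3333)
O(b) = -1
g + 20*O((v + 0)*6) = -25/3 + 20*(-1) = -25/3 - 20 = -85/3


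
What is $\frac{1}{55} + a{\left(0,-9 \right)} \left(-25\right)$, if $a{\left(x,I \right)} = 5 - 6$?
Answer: $\frac{1376}{55} \approx 25.018$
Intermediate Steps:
$a{\left(x,I \right)} = -1$ ($a{\left(x,I \right)} = 5 - 6 = -1$)
$\frac{1}{55} + a{\left(0,-9 \right)} \left(-25\right) = \frac{1}{55} - -25 = \frac{1}{55} + 25 = \frac{1376}{55}$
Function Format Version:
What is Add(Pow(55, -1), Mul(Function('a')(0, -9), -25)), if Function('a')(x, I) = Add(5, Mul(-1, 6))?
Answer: Rational(1376, 55) ≈ 25.018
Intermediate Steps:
Function('a')(x, I) = -1 (Function('a')(x, I) = Add(5, -6) = -1)
Add(Pow(55, -1), Mul(Function('a')(0, -9), -25)) = Add(Pow(55, -1), Mul(-1, -25)) = Add(Rational(1, 55), 25) = Rational(1376, 55)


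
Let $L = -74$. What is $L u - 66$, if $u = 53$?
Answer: $-3988$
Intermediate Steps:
$L u - 66 = \left(-74\right) 53 - 66 = -3922 - 66 = -3988$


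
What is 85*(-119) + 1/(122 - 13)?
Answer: -1102534/109 ≈ -10115.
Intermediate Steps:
85*(-119) + 1/(122 - 13) = -10115 + 1/109 = -1102534/109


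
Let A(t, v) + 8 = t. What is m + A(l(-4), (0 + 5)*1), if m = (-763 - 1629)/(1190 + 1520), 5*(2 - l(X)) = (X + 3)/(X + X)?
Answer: -74879/10840 ≈ -6.9077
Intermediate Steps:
l(X) = 2 - (3 + X)/(10*X) (l(X) = 2 - (X + 3)/(5*(X + X)) = 2 - (3 + X)/(5*(2*X)) = 2 - (3 + X)*1/(2*X)/5 = 2 - (3 + X)/(10*X))
A(t, v) = -8 + t
m = -1196/1355 (m = -2392/2710 = -2392*1/2710 = -1196/1355 ≈ -0.88266)
m + A(l(-4), (0 + 5)*1) = -1196/1355 + (-8 + (1/10)*(-3 + 19*(-4))/(-4)) = -1196/1355 + (-8 + (1/10)*(-1/4)*(-3 - 76)) = -1196/1355 + (-8 + (1/10)*(-1/4)*(-79)) = -1196/1355 + (-8 + 79/40) = -1196/1355 - 241/40 = -74879/10840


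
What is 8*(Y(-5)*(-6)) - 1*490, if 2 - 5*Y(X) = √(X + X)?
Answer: -2546/5 + 48*I*√10/5 ≈ -509.2 + 30.358*I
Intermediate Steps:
Y(X) = ⅖ - √2*√X/5 (Y(X) = ⅖ - √(X + X)/5 = ⅖ - √2*√X/5)
8*(Y(-5)*(-6)) - 1*490 = 8*((⅖ - √2*√(-5)/5)*(-6)) - 1*490 = 8*((⅖ - √2*I*√5/5)*(-6)) - 490 = 8*((⅖ - I*√10/5)*(-6)) - 490 = 8*(-12/5 + 6*I*√10/5) - 490 = (-96/5 + 48*I*√10/5) - 490 = -2546/5 + 48*I*√10/5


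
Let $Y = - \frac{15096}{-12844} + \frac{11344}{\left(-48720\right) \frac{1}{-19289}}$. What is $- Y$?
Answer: $- \frac{43924809941}{9777495} \approx -4492.4$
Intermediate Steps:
$Y = \frac{43924809941}{9777495}$ ($Y = \left(-15096\right) \left(- \frac{1}{12844}\right) + \frac{11344}{\left(-48720\right) \left(- \frac{1}{19289}\right)} = \frac{3774}{3211} + \frac{11344}{\frac{48720}{19289}} = \frac{3774}{3211} + 11344 \cdot \frac{19289}{48720} = \frac{3774}{3211} + \frac{13675901}{3045} = \frac{43924809941}{9777495} \approx 4492.4$)
$- Y = \left(-1\right) \frac{43924809941}{9777495} = - \frac{43924809941}{9777495}$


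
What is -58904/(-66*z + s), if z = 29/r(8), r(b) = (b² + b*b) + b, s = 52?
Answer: -4005472/2579 ≈ -1553.1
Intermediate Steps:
r(b) = b + 2*b² (r(b) = (b² + b²) + b = 2*b² + b = b + 2*b²)
z = 29/136 (z = 29/((8*(1 + 2*8))) = 29/((8*(1 + 16))) = 29/((8*17)) = 29/136 ≈ 0.21324)
-58904/(-66*z + s) = -58904/(-66*29/136 + 52) = -58904/(-957/68 + 52) = -58904/2579/68 = -58904*68/2579 = -4005472/2579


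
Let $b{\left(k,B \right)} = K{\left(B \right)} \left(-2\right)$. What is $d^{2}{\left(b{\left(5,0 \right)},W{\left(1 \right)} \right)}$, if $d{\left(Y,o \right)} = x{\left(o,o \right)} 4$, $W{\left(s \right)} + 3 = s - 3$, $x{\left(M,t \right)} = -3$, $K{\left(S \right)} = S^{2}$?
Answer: $144$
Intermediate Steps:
$b{\left(k,B \right)} = - 2 B^{2}$ ($b{\left(k,B \right)} = B^{2} \left(-2\right) = - 2 B^{2}$)
$W{\left(s \right)} = -6 + s$ ($W{\left(s \right)} = -3 + \left(s - 3\right) = -3 + \left(-3 + s\right) = -6 + s$)
$d{\left(Y,o \right)} = -12$ ($d{\left(Y,o \right)} = \left(-3\right) 4 = -12$)
$d^{2}{\left(b{\left(5,0 \right)},W{\left(1 \right)} \right)} = \left(-12\right)^{2} = 144$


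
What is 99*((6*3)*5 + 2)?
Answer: 9108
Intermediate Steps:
99*((6*3)*5 + 2) = 99*(18*5 + 2) = 99*(90 + 2) = 99*92 = 9108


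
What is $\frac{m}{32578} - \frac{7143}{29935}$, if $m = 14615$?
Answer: $\frac{204795371}{975222430} \approx 0.21$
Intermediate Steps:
$\frac{m}{32578} - \frac{7143}{29935} = \frac{14615}{32578} - \frac{7143}{29935} = \frac{204795371}{975222430}$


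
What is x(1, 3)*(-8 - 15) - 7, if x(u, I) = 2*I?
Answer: -145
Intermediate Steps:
x(1, 3)*(-8 - 15) - 7 = (2*3)*(-8 - 15) - 7 = 6*(-23) - 7 = -138 - 7 = -145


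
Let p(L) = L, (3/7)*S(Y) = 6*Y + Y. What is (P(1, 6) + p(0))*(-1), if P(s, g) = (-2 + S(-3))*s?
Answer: 51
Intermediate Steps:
S(Y) = 49*Y/3 (S(Y) = 7*(6*Y + Y)/3 = 7*(7*Y)/3 = 49*Y/3)
P(s, g) = -51*s (P(s, g) = (-2 + (49/3)*(-3))*s = (-2 - 49)*s = -51*s)
(P(1, 6) + p(0))*(-1) = (-51*1 + 0)*(-1) = (-51 + 0)*(-1) = -51*(-1) = 51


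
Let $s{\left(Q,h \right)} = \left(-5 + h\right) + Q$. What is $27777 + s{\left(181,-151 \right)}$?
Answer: $27802$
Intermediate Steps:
$s{\left(Q,h \right)} = -5 + Q + h$
$27777 + s{\left(181,-151 \right)} = 27777 - -25 = 27777 + 25 = 27802$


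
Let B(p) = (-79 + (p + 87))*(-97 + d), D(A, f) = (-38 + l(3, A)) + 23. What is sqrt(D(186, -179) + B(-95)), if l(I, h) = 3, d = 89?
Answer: 6*sqrt(19) ≈ 26.153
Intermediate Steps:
D(A, f) = -12 (D(A, f) = (-38 + 3) + 23 = -35 + 23 = -12)
B(p) = -64 - 8*p (B(p) = (-79 + (p + 87))*(-97 + 89) = (-79 + (87 + p))*(-8) = (8 + p)*(-8) = -64 - 8*p)
sqrt(D(186, -179) + B(-95)) = sqrt(-12 + (-64 - 8*(-95))) = sqrt(-12 + (-64 + 760)) = sqrt(-12 + 696) = sqrt(684) = 6*sqrt(19)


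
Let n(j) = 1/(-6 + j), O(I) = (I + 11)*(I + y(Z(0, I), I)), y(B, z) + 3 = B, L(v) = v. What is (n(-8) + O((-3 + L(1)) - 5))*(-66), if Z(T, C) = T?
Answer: 18513/7 ≈ 2644.7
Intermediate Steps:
y(B, z) = -3 + B
O(I) = (-3 + I)*(11 + I) (O(I) = (I + 11)*(I + (-3 + 0)) = (11 + I)*(I - 3) = (11 + I)*(-3 + I) = (-3 + I)*(11 + I))
(n(-8) + O((-3 + L(1)) - 5))*(-66) = (1/(-6 - 8) + (-33 + ((-3 + 1) - 5)² + 8*((-3 + 1) - 5)))*(-66) = (1/(-14) + (-33 + (-2 - 5)² + 8*(-2 - 5)))*(-66) = (-1/14 + (-33 + (-7)² + 8*(-7)))*(-66) = (-1/14 + (-33 + 49 - 56))*(-66) = (-1/14 - 40)*(-66) = -561/14*(-66) = 18513/7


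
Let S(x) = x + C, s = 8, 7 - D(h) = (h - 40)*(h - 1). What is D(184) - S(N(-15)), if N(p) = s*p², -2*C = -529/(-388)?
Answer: -21839991/776 ≈ -28144.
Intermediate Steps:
D(h) = 7 - (-1 + h)*(-40 + h) (D(h) = 7 - (h - 40)*(h - 1) = 7 - (-40 + h)*(-1 + h) = 7 - (-1 + h)*(-40 + h))
C = -529/776 (C = -(-529)/(2*(-388)) = -(-529)*(-1)/(2*388) = -½*529/388 = -529/776 ≈ -0.68170)
N(p) = 8*p²
S(x) = -529/776 + x (S(x) = x - 529/776 = -529/776 + x)
D(184) - S(N(-15)) = (-33 - 1*184² + 41*184) - (-529/776 + 8*(-15)²) = (-33 - 1*33856 + 7544) - (-529/776 + 8*225) = (-33 - 33856 + 7544) - (-529/776 + 1800) = -26345 - 1*1396271/776 = -26345 - 1396271/776 = -21839991/776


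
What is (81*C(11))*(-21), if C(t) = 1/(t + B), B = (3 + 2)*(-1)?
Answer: -567/2 ≈ -283.50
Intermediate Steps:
B = -5 (B = 5*(-1) = -5)
C(t) = 1/(-5 + t) (C(t) = 1/(t - 5) = 1/(-5 + t))
(81*C(11))*(-21) = (81/(-5 + 11))*(-21) = (81/6)*(-21) = (81*(1/6))*(-21) = (27/2)*(-21) = -567/2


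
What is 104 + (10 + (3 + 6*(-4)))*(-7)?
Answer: 181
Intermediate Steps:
104 + (10 + (3 + 6*(-4)))*(-7) = 104 + (10 + (3 - 24))*(-7) = 104 + (10 - 21)*(-7) = 104 - 11*(-7) = 104 + 77 = 181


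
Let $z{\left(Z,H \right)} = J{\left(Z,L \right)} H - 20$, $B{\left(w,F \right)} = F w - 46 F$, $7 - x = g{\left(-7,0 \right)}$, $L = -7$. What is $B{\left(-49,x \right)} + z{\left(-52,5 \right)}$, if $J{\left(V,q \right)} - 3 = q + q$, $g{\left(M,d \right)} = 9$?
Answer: $115$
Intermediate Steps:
$x = -2$ ($x = 7 - 9 = -2$)
$J{\left(V,q \right)} = 3 + 2 q$ ($J{\left(V,q \right)} = 3 + \left(q + q\right) = 3 + 2 q$)
$B{\left(w,F \right)} = - 46 F + F w$
$z{\left(Z,H \right)} = -20 - 11 H$ ($z{\left(Z,H \right)} = \left(3 + 2 \left(-7\right)\right) H - 20 = \left(3 - 14\right) H - 20 = - 11 H - 20 = -20 - 11 H$)
$B{\left(-49,x \right)} + z{\left(-52,5 \right)} = - 2 \left(-46 - 49\right) - 75 = \left(-2\right) \left(-95\right) - 75 = 190 - 75 = 115$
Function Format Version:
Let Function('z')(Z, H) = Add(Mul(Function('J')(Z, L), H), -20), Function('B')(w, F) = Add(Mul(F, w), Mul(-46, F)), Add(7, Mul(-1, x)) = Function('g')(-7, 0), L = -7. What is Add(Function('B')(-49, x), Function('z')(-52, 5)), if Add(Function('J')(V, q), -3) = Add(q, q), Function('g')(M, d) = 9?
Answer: 115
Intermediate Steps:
x = -2 (x = Add(7, Mul(-1, 9)) = Add(7, -9) = -2)
Function('J')(V, q) = Add(3, Mul(2, q)) (Function('J')(V, q) = Add(3, Add(q, q)) = Add(3, Mul(2, q)))
Function('B')(w, F) = Add(Mul(-46, F), Mul(F, w))
Function('z')(Z, H) = Add(-20, Mul(-11, H)) (Function('z')(Z, H) = Add(Mul(Add(3, Mul(2, -7)), H), -20) = Add(Mul(Add(3, -14), H), -20) = Add(Mul(-11, H), -20) = Add(-20, Mul(-11, H)))
Add(Function('B')(-49, x), Function('z')(-52, 5)) = Add(Mul(-2, Add(-46, -49)), Add(-20, Mul(-11, 5))) = Add(Mul(-2, -95), Add(-20, -55)) = Add(190, -75) = 115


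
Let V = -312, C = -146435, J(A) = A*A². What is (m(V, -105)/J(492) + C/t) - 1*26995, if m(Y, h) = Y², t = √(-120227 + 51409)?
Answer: -5581567016/206763 + 146435*I*√68818/68818 ≈ -26995.0 + 558.21*I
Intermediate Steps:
J(A) = A³
t = I*√68818 (t = √(-68818) = I*√68818 ≈ 262.33*I)
(m(V, -105)/J(492) + C/t) - 1*26995 = ((-312)²/(492³) - 146435*(-I*√68818/68818)) - 1*26995 = (97344/119095488 - (-146435)*I*√68818/68818) - 26995 = (97344*(1/119095488) + 146435*I*√68818/68818) - 26995 = (169/206763 + 146435*I*√68818/68818) - 26995 = -5581567016/206763 + 146435*I*√68818/68818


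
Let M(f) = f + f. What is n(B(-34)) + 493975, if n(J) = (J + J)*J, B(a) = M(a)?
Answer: 503223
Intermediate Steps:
M(f) = 2*f
B(a) = 2*a
n(J) = 2*J**2 (n(J) = (2*J)*J = 2*J**2)
n(B(-34)) + 493975 = 2*(2*(-34))**2 + 493975 = 2*(-68)**2 + 493975 = 2*4624 + 493975 = 9248 + 493975 = 503223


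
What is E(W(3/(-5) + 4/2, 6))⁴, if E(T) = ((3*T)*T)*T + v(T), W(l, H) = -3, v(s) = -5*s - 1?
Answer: 20151121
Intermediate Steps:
v(s) = -1 - 5*s
E(T) = -1 - 5*T + 3*T³ (E(T) = ((3*T)*T)*T + (-1 - 5*T) = (3*T²)*T + (-1 - 5*T) = 3*T³ + (-1 - 5*T) = -1 - 5*T + 3*T³)
E(W(3/(-5) + 4/2, 6))⁴ = (-1 - 5*(-3) + 3*(-3)³)⁴ = (-1 + 15 + 3*(-27))⁴ = (-1 + 15 - 81)⁴ = (-67)⁴ = 20151121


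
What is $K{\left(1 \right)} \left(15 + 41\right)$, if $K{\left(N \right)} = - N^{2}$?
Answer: $-56$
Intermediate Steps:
$K{\left(1 \right)} \left(15 + 41\right) = - 1^{2} \left(15 + 41\right) = \left(-1\right) 1 \cdot 56 = \left(-1\right) 56 = -56$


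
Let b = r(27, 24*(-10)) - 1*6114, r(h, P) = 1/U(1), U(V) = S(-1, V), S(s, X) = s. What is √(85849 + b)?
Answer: √79734 ≈ 282.37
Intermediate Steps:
U(V) = -1
r(h, P) = -1 (r(h, P) = 1/(-1) = -1)
b = -6115 (b = -1 - 1*6114 = -1 - 6114 = -6115)
√(85849 + b) = √(85849 - 6115) = √79734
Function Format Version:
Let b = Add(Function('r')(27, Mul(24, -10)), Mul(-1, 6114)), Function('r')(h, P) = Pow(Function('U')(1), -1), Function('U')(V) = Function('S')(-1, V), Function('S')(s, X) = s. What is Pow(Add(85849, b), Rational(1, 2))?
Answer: Pow(79734, Rational(1, 2)) ≈ 282.37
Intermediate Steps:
Function('U')(V) = -1
Function('r')(h, P) = -1 (Function('r')(h, P) = Pow(-1, -1) = -1)
b = -6115 (b = Add(-1, Mul(-1, 6114)) = Add(-1, -6114) = -6115)
Pow(Add(85849, b), Rational(1, 2)) = Pow(Add(85849, -6115), Rational(1, 2)) = Pow(79734, Rational(1, 2))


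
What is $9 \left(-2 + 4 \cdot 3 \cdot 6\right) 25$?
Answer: $15750$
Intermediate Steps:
$9 \left(-2 + 4 \cdot 3 \cdot 6\right) 25 = 9 \left(-2 + 4 \cdot 18\right) 25 = 9 \left(-2 + 72\right) 25 = 9 \cdot 70 \cdot 25 = 630 \cdot 25 = 15750$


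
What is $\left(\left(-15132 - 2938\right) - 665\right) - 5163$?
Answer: $-23898$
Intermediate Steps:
$\left(\left(-15132 - 2938\right) - 665\right) - 5163 = \left(-18070 - 665\right) - 5163 = -18735 - 5163 = -23898$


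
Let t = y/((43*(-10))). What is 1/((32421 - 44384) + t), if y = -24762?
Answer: -215/2559664 ≈ -8.3995e-5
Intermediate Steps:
t = 12381/215 (t = -24762/(43*(-10)) = -24762/(-430) = -24762*(-1/430) = 12381/215 ≈ 57.586)
1/((32421 - 44384) + t) = 1/((32421 - 44384) + 12381/215) = 1/(-11963 + 12381/215) = 1/(-2559664/215) = -215/2559664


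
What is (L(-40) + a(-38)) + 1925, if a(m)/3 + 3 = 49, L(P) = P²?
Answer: 3663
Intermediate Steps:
a(m) = 138 (a(m) = -9 + 3*49 = -9 + 147 = 138)
(L(-40) + a(-38)) + 1925 = ((-40)² + 138) + 1925 = (1600 + 138) + 1925 = 1738 + 1925 = 3663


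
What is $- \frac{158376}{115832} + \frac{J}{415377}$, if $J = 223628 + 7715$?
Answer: $- \frac{4873603172}{6014243583} \approx -0.81034$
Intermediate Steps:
$J = 231343$
$- \frac{158376}{115832} + \frac{J}{415377} = - \frac{158376}{115832} + \frac{231343}{415377} = \left(-158376\right) \frac{1}{115832} + 231343 \cdot \frac{1}{415377} = - \frac{19797}{14479} + \frac{231343}{415377} = - \frac{4873603172}{6014243583}$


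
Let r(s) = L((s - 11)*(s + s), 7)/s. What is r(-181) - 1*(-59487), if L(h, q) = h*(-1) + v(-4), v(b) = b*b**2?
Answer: 10836715/181 ≈ 59871.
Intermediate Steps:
v(b) = b**3
L(h, q) = -64 - h (L(h, q) = h*(-1) + (-4)**3 = -h - 64 = -64 - h)
r(s) = (-64 - 2*s*(-11 + s))/s (r(s) = (-64 - (s - 11)*(s + s))/s = (-64 - (-11 + s)*2*s)/s = (-64 - 2*s*(-11 + s))/s)
r(-181) - 1*(-59487) = (22 - 64/(-181) - 2*(-181)) - 1*(-59487) = (22 - 64*(-1/181) + 362) + 59487 = (22 + 64/181 + 362) + 59487 = 69568/181 + 59487 = 10836715/181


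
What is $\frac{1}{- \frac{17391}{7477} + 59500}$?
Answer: $\frac{7477}{444864109} \approx 1.6807 \cdot 10^{-5}$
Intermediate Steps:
$\frac{1}{- \frac{17391}{7477} + 59500} = \frac{1}{\frac{444864109}{7477}} = \frac{7477}{444864109}$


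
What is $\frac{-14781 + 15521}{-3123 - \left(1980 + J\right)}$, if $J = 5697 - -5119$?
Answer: $- \frac{740}{15919} \approx -0.046485$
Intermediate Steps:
$J = 10816$ ($J = 5697 + 5119 = 10816$)
$\frac{-14781 + 15521}{-3123 - \left(1980 + J\right)} = \frac{-14781 + 15521}{-3123 - 12796} = \frac{740}{-3123 - 12796} = \frac{740}{-15919} = 740 \left(- \frac{1}{15919}\right) = - \frac{740}{15919}$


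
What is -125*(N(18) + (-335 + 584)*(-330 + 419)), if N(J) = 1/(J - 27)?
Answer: -24931000/9 ≈ -2.7701e+6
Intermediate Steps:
N(J) = 1/(-27 + J)
-125*(N(18) + (-335 + 584)*(-330 + 419)) = -125*(1/(-27 + 18) + (-335 + 584)*(-330 + 419)) = -125*(1/(-9) + 249*89) = -125*(-⅑ + 22161) = -125*199448/9 = -24931000/9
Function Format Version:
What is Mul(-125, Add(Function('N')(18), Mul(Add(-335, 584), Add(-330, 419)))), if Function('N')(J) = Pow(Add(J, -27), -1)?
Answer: Rational(-24931000, 9) ≈ -2.7701e+6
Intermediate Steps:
Function('N')(J) = Pow(Add(-27, J), -1)
Mul(-125, Add(Function('N')(18), Mul(Add(-335, 584), Add(-330, 419)))) = Mul(-125, Add(Pow(Add(-27, 18), -1), Mul(Add(-335, 584), Add(-330, 419)))) = Mul(-125, Add(Pow(-9, -1), Mul(249, 89))) = Mul(-125, Add(Rational(-1, 9), 22161)) = Mul(-125, Rational(199448, 9)) = Rational(-24931000, 9)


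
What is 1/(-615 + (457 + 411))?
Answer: 1/253 ≈ 0.0039526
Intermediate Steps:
1/(-615 + (457 + 411)) = 1/(-615 + 868) = 1/253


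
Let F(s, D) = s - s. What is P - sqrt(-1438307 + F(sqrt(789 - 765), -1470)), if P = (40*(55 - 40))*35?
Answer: 21000 - I*sqrt(1438307) ≈ 21000.0 - 1199.3*I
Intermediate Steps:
F(s, D) = 0
P = 21000 (P = (40*15)*35 = 600*35 = 21000)
P - sqrt(-1438307 + F(sqrt(789 - 765), -1470)) = 21000 - sqrt(-1438307 + 0) = 21000 - sqrt(-1438307) = 21000 - I*sqrt(1438307)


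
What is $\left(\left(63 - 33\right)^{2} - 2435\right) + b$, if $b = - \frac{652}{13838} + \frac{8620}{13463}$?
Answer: $- \frac{142930760053}{93150497} \approx -1534.4$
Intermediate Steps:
$b = \frac{55252842}{93150497}$ ($b = \left(-652\right) \frac{1}{13838} + 8620 \cdot \frac{1}{13463} = - \frac{326}{6919} + \frac{8620}{13463} = \frac{55252842}{93150497} \approx 0.59316$)
$\left(\left(63 - 33\right)^{2} - 2435\right) + b = \left(\left(63 - 33\right)^{2} - 2435\right) + \frac{55252842}{93150497} = \left(30^{2} - 2435\right) + \frac{55252842}{93150497} = \left(900 - 2435\right) + \frac{55252842}{93150497} = -1535 + \frac{55252842}{93150497} = - \frac{142930760053}{93150497}$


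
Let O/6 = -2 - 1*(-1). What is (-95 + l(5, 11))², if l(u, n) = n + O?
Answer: 8100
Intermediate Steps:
O = -6 (O = 6*(-2 - 1*(-1)) = 6*(-2 + 1) = 6*(-1) = -6)
l(u, n) = -6 + n (l(u, n) = n - 6 = -6 + n)
(-95 + l(5, 11))² = (-95 + (-6 + 11))² = (-95 + 5)² = (-90)² = 8100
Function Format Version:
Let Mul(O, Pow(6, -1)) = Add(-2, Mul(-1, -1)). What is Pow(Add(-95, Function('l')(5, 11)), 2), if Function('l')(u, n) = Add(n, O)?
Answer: 8100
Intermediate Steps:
O = -6 (O = Mul(6, Add(-2, Mul(-1, -1))) = Mul(6, Add(-2, 1)) = Mul(6, -1) = -6)
Function('l')(u, n) = Add(-6, n) (Function('l')(u, n) = Add(n, -6) = Add(-6, n))
Pow(Add(-95, Function('l')(5, 11)), 2) = Pow(Add(-95, Add(-6, 11)), 2) = Pow(Add(-95, 5), 2) = Pow(-90, 2) = 8100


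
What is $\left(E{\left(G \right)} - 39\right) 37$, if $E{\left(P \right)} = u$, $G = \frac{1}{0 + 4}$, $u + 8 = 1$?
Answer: $-1702$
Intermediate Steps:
$u = -7$ ($u = -8 + 1 = -7$)
$G = \frac{1}{4} \approx 0.25$
$E{\left(P \right)} = -7$
$\left(E{\left(G \right)} - 39\right) 37 = \left(-7 - 39\right) 37 = \left(-46\right) 37 = -1702$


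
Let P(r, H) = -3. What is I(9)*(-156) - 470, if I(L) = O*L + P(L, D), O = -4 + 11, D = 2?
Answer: -9830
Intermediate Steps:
O = 7
I(L) = -3 + 7*L (I(L) = 7*L - 3 = -3 + 7*L)
I(9)*(-156) - 470 = (-3 + 7*9)*(-156) - 470 = (-3 + 63)*(-156) - 470 = 60*(-156) - 470 = -9360 - 470 = -9830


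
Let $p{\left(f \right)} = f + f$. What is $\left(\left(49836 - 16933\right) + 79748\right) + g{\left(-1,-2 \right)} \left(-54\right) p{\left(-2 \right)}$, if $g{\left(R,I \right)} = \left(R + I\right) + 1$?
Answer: $112219$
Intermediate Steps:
$p{\left(f \right)} = 2 f$
$g{\left(R,I \right)} = 1 + I + R$ ($g{\left(R,I \right)} = \left(I + R\right) + 1 = 1 + I + R$)
$\left(\left(49836 - 16933\right) + 79748\right) + g{\left(-1,-2 \right)} \left(-54\right) p{\left(-2 \right)} = \left(\left(49836 - 16933\right) + 79748\right) + \left(1 - 2 - 1\right) \left(-54\right) 2 \left(-2\right) = \left(\left(49836 - 16933\right) + 79748\right) + \left(-2\right) \left(-54\right) \left(-4\right) = \left(32903 + 79748\right) + 108 \left(-4\right) = 112651 - 432 = 112219$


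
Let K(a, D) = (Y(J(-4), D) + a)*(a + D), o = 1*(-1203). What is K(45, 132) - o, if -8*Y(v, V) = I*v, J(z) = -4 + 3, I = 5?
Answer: 74229/8 ≈ 9278.6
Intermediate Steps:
o = -1203
J(z) = -1
Y(v, V) = -5*v/8
K(a, D) = (5/8 + a)*(D + a) (K(a, D) = (-5/8*(-1) + a)*(a + D) = (5/8 + a)*(D + a))
K(45, 132) - o = (45² + (5/8)*132 + (5/8)*45 + 132*45) - 1*(-1203) = (2025 + 165/2 + 225/8 + 5940) + 1203 = 64605/8 + 1203 = 74229/8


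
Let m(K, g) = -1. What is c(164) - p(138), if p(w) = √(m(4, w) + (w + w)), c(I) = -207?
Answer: -207 - 5*√11 ≈ -223.58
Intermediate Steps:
p(w) = √(-1 + 2*w) (p(w) = √(-1 + (w + w)) = √(-1 + 2*w))
c(164) - p(138) = -207 - √(-1 + 2*138) = -207 - √(-1 + 276) = -207 - √275 = -207 - 5*√11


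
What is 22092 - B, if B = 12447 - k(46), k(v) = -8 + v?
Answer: 9683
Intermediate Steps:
B = 12409 (B = 12447 - (-8 + 46) = 12447 - 1*38 = 12447 - 38 = 12409)
22092 - B = 22092 - 1*12409 = 22092 - 12409 = 9683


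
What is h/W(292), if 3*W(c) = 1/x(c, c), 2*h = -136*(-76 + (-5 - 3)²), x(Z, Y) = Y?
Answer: 714816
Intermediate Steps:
h = 816 (h = (-136*(-76 + (-5 - 3)²))/2 = (-136*(-76 + (-8)²))/2 = (-136*(-76 + 64))/2 = (-136*(-12))/2 = (½)*1632 = 816)
W(c) = 1/(3*c)
h/W(292) = 816/(((⅓)/292)) = 816/(((⅓)*(1/292))) = 816/(1/876) = 816*876 = 714816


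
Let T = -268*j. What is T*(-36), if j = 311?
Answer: 3000528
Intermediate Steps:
T = -83348 (T = -268*311 = -83348)
T*(-36) = -83348*(-36) = 3000528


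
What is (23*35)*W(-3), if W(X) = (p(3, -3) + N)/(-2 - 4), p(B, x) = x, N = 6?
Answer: -805/2 ≈ -402.50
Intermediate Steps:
W(X) = -1/2 (W(X) = (-3 + 6)/(-2 - 4) = 3/(-6) = 3*(-1/6) = -1/2)
(23*35)*W(-3) = (23*35)*(-1/2) = 805*(-1/2) = -805/2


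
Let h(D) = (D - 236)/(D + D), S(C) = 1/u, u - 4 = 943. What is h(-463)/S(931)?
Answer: 661953/926 ≈ 714.85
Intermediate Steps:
u = 947 (u = 4 + 943 = 947)
S(C) = 1/947
h(D) = (-236 + D)/(2*D) (h(D) = (-236 + D)/((2*D)) = (-236 + D)*(1/(2*D)) = (-236 + D)/(2*D))
h(-463)/S(931) = ((½)*(-236 - 463)/(-463))/(1/947) = ((½)*(-1/463)*(-699))*947 = (699/926)*947 = 661953/926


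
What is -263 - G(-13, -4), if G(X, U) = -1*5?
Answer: -258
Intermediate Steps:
G(X, U) = -5
-263 - G(-13, -4) = -263 - 1*(-5) = -263 + 5 = -258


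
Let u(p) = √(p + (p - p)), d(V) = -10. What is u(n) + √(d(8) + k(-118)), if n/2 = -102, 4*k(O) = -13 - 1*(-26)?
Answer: I*(3*√3 + 4*√51)/2 ≈ 16.881*I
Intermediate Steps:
k(O) = 13/4 (k(O) = (-13 - 1*(-26))/4 = (-13 + 26)/4 = (¼)*13 = 13/4)
n = -204 (n = 2*(-102) = -204)
u(p) = √p (u(p) = √(p + 0) = √p)
u(n) + √(d(8) + k(-118)) = √(-204) + √(-10 + 13/4) = 2*I*√51 + √(-27/4) = 2*I*√51 + 3*I*√3/2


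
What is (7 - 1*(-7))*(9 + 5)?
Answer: 196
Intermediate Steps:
(7 - 1*(-7))*(9 + 5) = (7 + 7)*14 = 14*14 = 196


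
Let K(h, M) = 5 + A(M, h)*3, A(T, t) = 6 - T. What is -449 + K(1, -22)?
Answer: -360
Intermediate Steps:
K(h, M) = 23 - 3*M (K(h, M) = 5 + (6 - M)*3 = 5 + (18 - 3*M) = 23 - 3*M)
-449 + K(1, -22) = -449 + (23 - 3*(-22)) = -449 + (23 + 66) = -449 + 89 = -360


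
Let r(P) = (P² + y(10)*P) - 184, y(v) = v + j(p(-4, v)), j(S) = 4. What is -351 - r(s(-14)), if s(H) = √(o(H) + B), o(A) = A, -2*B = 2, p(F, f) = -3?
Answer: -152 - 14*I*√15 ≈ -152.0 - 54.222*I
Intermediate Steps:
B = -1 (B = -½*2 = -1)
s(H) = √(-1 + H) (s(H) = √(H - 1) = √(-1 + H))
y(v) = 4 + v (y(v) = v + 4 = 4 + v)
r(P) = -184 + P² + 14*P (r(P) = (P² + (4 + 10)*P) - 184 = (P² + 14*P) - 184 = -184 + P² + 14*P)
-351 - r(s(-14)) = -351 - (-184 + (√(-1 - 14))² + 14*√(-1 - 14)) = -351 - (-184 + (√(-15))² + 14*√(-15)) = -351 - (-184 + (I*√15)² + 14*(I*√15)) = -351 - (-184 - 15 + 14*I*√15) = -351 - (-199 + 14*I*√15) = -351 + (199 - 14*I*√15) = -152 - 14*I*√15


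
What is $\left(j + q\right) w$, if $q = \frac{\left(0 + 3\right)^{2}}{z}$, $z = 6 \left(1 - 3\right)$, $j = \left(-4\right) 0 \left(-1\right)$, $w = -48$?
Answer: $36$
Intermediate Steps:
$j = 0$ ($j = 0 \left(-1\right) = 0$)
$z = -12$ ($z = 6 \left(-2\right) = -12$)
$q = - \frac{3}{4}$ ($q = \frac{\left(0 + 3\right)^{2}}{-12} = 3^{2} \left(- \frac{1}{12}\right) = 9 \left(- \frac{1}{12}\right) = - \frac{3}{4} \approx -0.75$)
$\left(j + q\right) w = \left(0 - \frac{3}{4}\right) \left(-48\right) = \left(- \frac{3}{4}\right) \left(-48\right) = 36$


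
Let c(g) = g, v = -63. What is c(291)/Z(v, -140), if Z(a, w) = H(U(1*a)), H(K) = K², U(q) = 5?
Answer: 291/25 ≈ 11.640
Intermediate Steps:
Z(a, w) = 25 (Z(a, w) = 5² = 25)
c(291)/Z(v, -140) = 291/25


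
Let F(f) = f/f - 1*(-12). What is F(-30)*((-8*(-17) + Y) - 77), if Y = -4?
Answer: 715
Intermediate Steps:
F(f) = 13 (F(f) = 1 + 12 = 13)
F(-30)*((-8*(-17) + Y) - 77) = 13*((-8*(-17) - 4) - 77) = 13*((136 - 4) - 77) = 13*(132 - 77) = 13*55 = 715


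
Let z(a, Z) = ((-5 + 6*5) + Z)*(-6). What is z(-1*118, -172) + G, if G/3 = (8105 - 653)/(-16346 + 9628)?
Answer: 2951460/3359 ≈ 878.67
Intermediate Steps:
z(a, Z) = -150 - 6*Z (z(a, Z) = ((-5 + 30) + Z)*(-6) = (25 + Z)*(-6) = -150 - 6*Z)
G = -11178/3359 (G = 3*((8105 - 653)/(-16346 + 9628)) = 3*(7452/(-6718)) = 3*(7452*(-1/6718)) = 3*(-3726/3359) = -11178/3359 ≈ -3.3278)
z(-1*118, -172) + G = (-150 - 6*(-172)) - 11178/3359 = (-150 + 1032) - 11178/3359 = 882 - 11178/3359 = 2951460/3359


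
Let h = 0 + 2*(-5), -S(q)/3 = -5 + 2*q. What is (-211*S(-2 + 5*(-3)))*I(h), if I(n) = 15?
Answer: -370305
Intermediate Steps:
S(q) = 15 - 6*q (S(q) = -3*(-5 + 2*q) = 15 - 6*q)
h = -10 (h = 0 - 10 = -10)
(-211*S(-2 + 5*(-3)))*I(h) = -211*(15 - 6*(-2 + 5*(-3)))*15 = -211*(15 - 6*(-2 - 15))*15 = -211*(15 - 6*(-17))*15 = -211*(15 + 102)*15 = -211*117*15 = -24687*15 = -370305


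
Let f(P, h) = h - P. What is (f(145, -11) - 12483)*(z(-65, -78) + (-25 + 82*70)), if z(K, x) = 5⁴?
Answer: -80131260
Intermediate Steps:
z(K, x) = 625
(f(145, -11) - 12483)*(z(-65, -78) + (-25 + 82*70)) = ((-11 - 1*145) - 12483)*(625 + (-25 + 82*70)) = ((-11 - 145) - 12483)*(625 + (-25 + 5740)) = (-156 - 12483)*(625 + 5715) = -12639*6340 = -80131260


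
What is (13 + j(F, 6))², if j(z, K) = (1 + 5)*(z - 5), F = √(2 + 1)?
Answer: 397 - 204*√3 ≈ 43.662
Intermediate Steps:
F = √3 ≈ 1.7320
j(z, K) = -30 + 6*z (j(z, K) = 6*(-5 + z) = -30 + 6*z)
(13 + j(F, 6))² = (13 + (-30 + 6*√3))² = (-17 + 6*√3)²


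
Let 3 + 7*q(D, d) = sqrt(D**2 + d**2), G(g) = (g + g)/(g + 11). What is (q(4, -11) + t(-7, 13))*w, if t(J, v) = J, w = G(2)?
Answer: -16/7 + 4*sqrt(137)/91 ≈ -1.7712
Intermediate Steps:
G(g) = 2*g/(11 + g) (G(g) = (2*g)/(11 + g) = 2*g/(11 + g))
w = 4/13 (w = 2*2/(11 + 2) = 2*2/13 = 2*2*(1/13) = 4/13 ≈ 0.30769)
q(D, d) = -3/7 + sqrt(D**2 + d**2)/7
(q(4, -11) + t(-7, 13))*w = ((-3/7 + sqrt(4**2 + (-11)**2)/7) - 7)*(4/13) = ((-3/7 + sqrt(16 + 121)/7) - 7)*(4/13) = ((-3/7 + sqrt(137)/7) - 7)*(4/13) = (-52/7 + sqrt(137)/7)*(4/13) = -16/7 + 4*sqrt(137)/91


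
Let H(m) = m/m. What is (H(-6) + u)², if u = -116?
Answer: 13225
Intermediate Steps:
H(m) = 1
(H(-6) + u)² = (1 - 116)² = (-115)² = 13225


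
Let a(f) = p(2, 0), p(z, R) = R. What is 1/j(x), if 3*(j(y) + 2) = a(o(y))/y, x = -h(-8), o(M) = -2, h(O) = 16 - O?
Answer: -½ ≈ -0.50000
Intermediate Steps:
a(f) = 0
x = -24 (x = -(16 - 1*(-8)) = -(16 + 8) = -1*24 = -24)
j(y) = -2 (j(y) = -2 + (0/y)/3 = -2 + (⅓)*0 = -2 + 0 = -2)
1/j(x) = 1/(-2) = -½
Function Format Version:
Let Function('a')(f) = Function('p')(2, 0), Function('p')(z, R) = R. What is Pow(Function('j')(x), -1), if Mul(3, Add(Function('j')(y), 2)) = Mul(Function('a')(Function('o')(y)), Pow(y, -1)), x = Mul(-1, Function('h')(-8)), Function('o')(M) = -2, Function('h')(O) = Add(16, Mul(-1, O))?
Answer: Rational(-1, 2) ≈ -0.50000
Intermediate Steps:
Function('a')(f) = 0
x = -24 (x = Mul(-1, Add(16, Mul(-1, -8))) = Mul(-1, Add(16, 8)) = Mul(-1, 24) = -24)
Function('j')(y) = -2 (Function('j')(y) = Add(-2, Mul(Rational(1, 3), Mul(0, Pow(y, -1)))) = Add(-2, Mul(Rational(1, 3), 0)) = Add(-2, 0) = -2)
Pow(Function('j')(x), -1) = Pow(-2, -1) = Rational(-1, 2)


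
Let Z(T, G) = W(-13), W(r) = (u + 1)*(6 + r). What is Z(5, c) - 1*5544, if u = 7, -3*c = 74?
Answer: -5600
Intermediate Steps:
c = -74/3 (c = -⅓*74 = -74/3 ≈ -24.667)
W(r) = 48 + 8*r (W(r) = (7 + 1)*(6 + r) = 8*(6 + r) = 48 + 8*r)
Z(T, G) = -56 (Z(T, G) = 48 + 8*(-13) = 48 - 104 = -56)
Z(5, c) - 1*5544 = -56 - 1*5544 = -56 - 5544 = -5600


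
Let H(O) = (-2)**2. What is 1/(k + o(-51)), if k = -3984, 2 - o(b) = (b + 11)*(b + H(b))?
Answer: -1/5862 ≈ -0.00017059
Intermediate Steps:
H(O) = 4
o(b) = 2 - (4 + b)*(11 + b) (o(b) = 2 - (b + 11)*(b + 4) = 2 - (11 + b)*(4 + b) = 2 - (4 + b)*(11 + b))
1/(k + o(-51)) = 1/(-3984 + (-42 - 1*(-51)**2 - 15*(-51))) = 1/(-3984 + (-42 - 1*2601 + 765)) = 1/(-3984 + (-42 - 2601 + 765)) = 1/(-3984 - 1878) = 1/(-5862) = -1/5862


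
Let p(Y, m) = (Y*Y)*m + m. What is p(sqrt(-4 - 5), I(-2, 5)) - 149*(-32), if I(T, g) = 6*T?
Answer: 4864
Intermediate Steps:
p(Y, m) = m + m*Y**2 (p(Y, m) = Y**2*m + m = m*Y**2 + m = m + m*Y**2)
p(sqrt(-4 - 5), I(-2, 5)) - 149*(-32) = (6*(-2))*(1 + (sqrt(-4 - 5))**2) - 149*(-32) = -12*(1 + (sqrt(-9))**2) + 4768 = -12*(1 + (3*I)**2) + 4768 = -12*(1 - 9) + 4768 = -12*(-8) + 4768 = 96 + 4768 = 4864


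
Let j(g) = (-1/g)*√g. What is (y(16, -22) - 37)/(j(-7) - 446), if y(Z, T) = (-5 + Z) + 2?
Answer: 74928/1392413 + 24*I*√7/1392413 ≈ 0.053812 + 4.5603e-5*I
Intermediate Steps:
y(Z, T) = -3 + Z
j(g) = -1/√g
(y(16, -22) - 37)/(j(-7) - 446) = ((-3 + 16) - 37)/(-1/√(-7) - 446) = (13 - 37)/(-(-1)*I*√7/7 - 446) = -24/(I*√7/7 - 446) = -24/(-446 + I*√7/7)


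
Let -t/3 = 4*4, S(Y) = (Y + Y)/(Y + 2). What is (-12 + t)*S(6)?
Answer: -90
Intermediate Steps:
S(Y) = 2*Y/(2 + Y) (S(Y) = (2*Y)/(2 + Y) = 2*Y/(2 + Y))
t = -48 (t = -12*4 = -3*16 = -48)
(-12 + t)*S(6) = (-12 - 48)*(2*6/(2 + 6)) = -120*6/8 = -60*3/2 = -90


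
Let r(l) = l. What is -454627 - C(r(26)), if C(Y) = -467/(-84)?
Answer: -38189135/84 ≈ -4.5463e+5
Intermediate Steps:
C(Y) = 467/84 (C(Y) = -467*(-1/84) = 467/84)
-454627 - C(r(26)) = -454627 - 1*467/84 = -454627 - 467/84 = -38189135/84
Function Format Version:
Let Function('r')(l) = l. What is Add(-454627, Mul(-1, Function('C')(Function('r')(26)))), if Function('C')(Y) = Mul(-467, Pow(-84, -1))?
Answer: Rational(-38189135, 84) ≈ -4.5463e+5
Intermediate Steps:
Function('C')(Y) = Rational(467, 84) (Function('C')(Y) = Mul(-467, Rational(-1, 84)) = Rational(467, 84))
Add(-454627, Mul(-1, Function('C')(Function('r')(26)))) = Add(-454627, Mul(-1, Rational(467, 84))) = Add(-454627, Rational(-467, 84)) = Rational(-38189135, 84)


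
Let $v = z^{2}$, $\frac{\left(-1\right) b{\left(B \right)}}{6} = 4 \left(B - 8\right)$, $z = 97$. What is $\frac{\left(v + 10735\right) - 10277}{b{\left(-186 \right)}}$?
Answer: $\frac{3289}{1552} \approx 2.1192$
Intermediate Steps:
$b{\left(B \right)} = 192 - 24 B$ ($b{\left(B \right)} = - 6 \cdot 4 \left(B - 8\right) = - 6 \cdot 4 \left(-8 + B\right) = - 6 \left(-32 + 4 B\right) = 192 - 24 B$)
$v = 9409$ ($v = 97^{2} = 9409$)
$\frac{\left(v + 10735\right) - 10277}{b{\left(-186 \right)}} = \frac{\left(9409 + 10735\right) - 10277}{192 - -4464} = \frac{20144 - 10277}{192 + 4464} = \frac{9867}{4656} = 9867 \cdot \frac{1}{4656} = \frac{3289}{1552}$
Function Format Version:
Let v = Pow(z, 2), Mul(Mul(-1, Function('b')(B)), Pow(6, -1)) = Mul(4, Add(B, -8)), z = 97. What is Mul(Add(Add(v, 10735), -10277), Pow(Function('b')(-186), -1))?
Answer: Rational(3289, 1552) ≈ 2.1192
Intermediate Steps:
Function('b')(B) = Add(192, Mul(-24, B)) (Function('b')(B) = Mul(-6, Mul(4, Add(B, -8))) = Mul(-6, Mul(4, Add(-8, B))) = Mul(-6, Add(-32, Mul(4, B))) = Add(192, Mul(-24, B)))
v = 9409 (v = Pow(97, 2) = 9409)
Mul(Add(Add(v, 10735), -10277), Pow(Function('b')(-186), -1)) = Mul(Add(Add(9409, 10735), -10277), Pow(Add(192, Mul(-24, -186)), -1)) = Mul(Add(20144, -10277), Pow(Add(192, 4464), -1)) = Mul(9867, Pow(4656, -1)) = Mul(9867, Rational(1, 4656)) = Rational(3289, 1552)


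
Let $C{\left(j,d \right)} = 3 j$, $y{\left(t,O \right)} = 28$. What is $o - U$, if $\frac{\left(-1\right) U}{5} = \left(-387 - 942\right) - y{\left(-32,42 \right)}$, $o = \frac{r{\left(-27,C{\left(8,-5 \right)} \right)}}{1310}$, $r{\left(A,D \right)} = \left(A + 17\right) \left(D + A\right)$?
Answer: $- \frac{888832}{131} \approx -6785.0$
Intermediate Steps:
$r{\left(A,D \right)} = \left(17 + A\right) \left(A + D\right)$
$o = \frac{3}{131}$ ($o = \frac{\left(-27\right)^{2} + 17 \left(-27\right) + 17 \cdot 3 \cdot 8 - 27 \cdot 3 \cdot 8}{1310} = \left(729 - 459 + 17 \cdot 24 - 648\right) \frac{1}{1310} = \left(729 - 459 + 408 - 648\right) \frac{1}{1310} = 30 \cdot \frac{1}{1310} = \frac{3}{131} \approx 0.022901$)
$U = 6785$ ($U = - 5 \left(\left(-387 - 942\right) - 28\right) = - 5 \left(-1329 - 28\right) = \left(-5\right) \left(-1357\right) = 6785$)
$o - U = \frac{3}{131} - 6785 = - \frac{888832}{131}$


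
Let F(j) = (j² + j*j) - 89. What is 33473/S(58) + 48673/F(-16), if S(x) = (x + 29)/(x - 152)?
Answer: -442239625/12267 ≈ -36051.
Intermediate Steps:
F(j) = -89 + 2*j² (F(j) = (j² + j²) - 89 = 2*j² - 89 = -89 + 2*j²)
S(x) = (29 + x)/(-152 + x)
33473/S(58) + 48673/F(-16) = 33473/(((29 + 58)/(-152 + 58))) + 48673/(-89 + 2*(-16)²) = 33473/((87/(-94))) + 48673/(-89 + 2*256) = 33473/((-1/94*87)) + 48673/(-89 + 512) = 33473/(-87/94) + 48673/423 = 33473*(-94/87) + 48673*(1/423) = -3146462/87 + 48673/423 = -442239625/12267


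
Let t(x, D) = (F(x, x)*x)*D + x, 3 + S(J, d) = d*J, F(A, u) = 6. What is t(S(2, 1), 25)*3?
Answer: -453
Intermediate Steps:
S(J, d) = -3 + J*d (S(J, d) = -3 + d*J = -3 + J*d)
t(x, D) = x + 6*D*x (t(x, D) = (6*x)*D + x = 6*D*x + x = x + 6*D*x)
t(S(2, 1), 25)*3 = ((-3 + 2*1)*(1 + 6*25))*3 = ((-3 + 2)*(1 + 150))*3 = -1*151*3 = -151*3 = -453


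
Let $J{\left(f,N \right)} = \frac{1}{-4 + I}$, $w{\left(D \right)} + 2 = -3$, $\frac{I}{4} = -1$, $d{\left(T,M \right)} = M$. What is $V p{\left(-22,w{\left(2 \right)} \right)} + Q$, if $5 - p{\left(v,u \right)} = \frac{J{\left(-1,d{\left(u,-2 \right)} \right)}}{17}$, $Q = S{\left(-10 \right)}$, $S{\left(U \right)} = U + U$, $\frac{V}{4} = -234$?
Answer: $- \frac{80017}{17} \approx -4706.9$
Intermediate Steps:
$V = -936$ ($V = 4 \left(-234\right) = -936$)
$I = -4$ ($I = 4 \left(-1\right) = -4$)
$S{\left(U \right)} = 2 U$
$w{\left(D \right)} = -5$ ($w{\left(D \right)} = -2 - 3 = -5$)
$Q = -20$ ($Q = 2 \left(-10\right) = -20$)
$J{\left(f,N \right)} = - \frac{1}{8}$ ($J{\left(f,N \right)} = \frac{1}{-4 - 4} = \frac{1}{-8} = - \frac{1}{8}$)
$p{\left(v,u \right)} = \frac{681}{136}$ ($p{\left(v,u \right)} = 5 - - \frac{1}{8 \cdot 17} = 5 - \left(- \frac{1}{8}\right) \frac{1}{17} = 5 - - \frac{1}{136} = 5 + \frac{1}{136} = \frac{681}{136}$)
$V p{\left(-22,w{\left(2 \right)} \right)} + Q = \left(-936\right) \frac{681}{136} - 20 = - \frac{79677}{17} - 20 = - \frac{80017}{17}$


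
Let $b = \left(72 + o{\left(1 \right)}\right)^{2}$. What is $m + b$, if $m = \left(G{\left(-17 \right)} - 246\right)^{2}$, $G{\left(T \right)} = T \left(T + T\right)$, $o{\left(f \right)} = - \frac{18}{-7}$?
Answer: $\frac{5673460}{49} \approx 1.1578 \cdot 10^{5}$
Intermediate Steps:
$o{\left(f \right)} = \frac{18}{7}$ ($o{\left(f \right)} = \left(-18\right) \left(- \frac{1}{7}\right) = \frac{18}{7}$)
$G{\left(T \right)} = 2 T^{2}$ ($G{\left(T \right)} = T 2 T = 2 T^{2}$)
$b = \frac{272484}{49}$ ($b = \left(72 + \frac{18}{7}\right)^{2} = \left(\frac{522}{7}\right)^{2} = \frac{272484}{49} \approx 5560.9$)
$m = 110224$ ($m = \left(2 \left(-17\right)^{2} - 246\right)^{2} = \left(2 \cdot 289 - 246\right)^{2} = \left(578 - 246\right)^{2} = 332^{2} = 110224$)
$m + b = 110224 + \frac{272484}{49} = \frac{5673460}{49}$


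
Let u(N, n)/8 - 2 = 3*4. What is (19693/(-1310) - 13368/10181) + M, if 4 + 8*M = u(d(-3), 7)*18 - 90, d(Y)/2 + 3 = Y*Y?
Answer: 5972468329/26674220 ≈ 223.90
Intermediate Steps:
d(Y) = -6 + 2*Y**2 (d(Y) = -6 + 2*(Y*Y) = -6 + 2*Y**2)
u(N, n) = 112 (u(N, n) = 16 + 8*(3*4) = 16 + 8*12 = 16 + 96 = 112)
M = 961/4 (M = -1/2 + (112*18 - 90)/8 = -1/2 + (2016 - 90)/8 = -1/2 + (1/8)*1926 = -1/2 + 963/4 = 961/4 ≈ 240.25)
(19693/(-1310) - 13368/10181) + M = (19693/(-1310) - 13368/10181) + 961/4 = (19693*(-1/1310) - 13368*1/10181) + 961/4 = (-19693/1310 - 13368/10181) + 961/4 = -218006513/13337110 + 961/4 = 5972468329/26674220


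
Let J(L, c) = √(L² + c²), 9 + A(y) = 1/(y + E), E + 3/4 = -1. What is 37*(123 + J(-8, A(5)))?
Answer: 4551 + 37*√23585/13 ≈ 4988.1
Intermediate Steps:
E = -7/4 (E = -¾ - 1 = -7/4 ≈ -1.7500)
A(y) = -9 + 1/(-7/4 + y) (A(y) = -9 + 1/(y - 7/4) = -9 + 1/(-7/4 + y))
37*(123 + J(-8, A(5))) = 37*(123 + √((-8)² + ((67 - 36*5)/(-7 + 4*5))²)) = 37*(123 + √(64 + ((67 - 180)/(-7 + 20))²)) = 37*(123 + √(64 + (-113/13)²)) = 37*(123 + √(64 + 12769/169)) = 37*(123 + √(23585/169)) = 37*(123 + √23585/13) = 4551 + 37*√23585/13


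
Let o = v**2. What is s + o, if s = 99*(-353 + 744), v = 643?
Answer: 452158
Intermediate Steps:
s = 38709 (s = 99*391 = 38709)
o = 413449 (o = 643**2 = 413449)
s + o = 38709 + 413449 = 452158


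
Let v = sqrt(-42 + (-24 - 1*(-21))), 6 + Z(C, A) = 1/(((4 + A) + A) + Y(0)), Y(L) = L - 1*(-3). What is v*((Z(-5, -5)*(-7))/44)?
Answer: 133*I*sqrt(5)/44 ≈ 6.759*I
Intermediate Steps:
Y(L) = 3 + L (Y(L) = L + 3 = 3 + L)
Z(C, A) = -6 + 1/(7 + 2*A) (Z(C, A) = -6 + 1/(((4 + A) + A) + (3 + 0)) = -6 + 1/((4 + 2*A) + 3) = -6 + 1/(7 + 2*A))
v = 3*I*sqrt(5) (v = sqrt(-42 + (-24 + 21)) = sqrt(-42 - 3) = sqrt(-45) = 3*I*sqrt(5) ≈ 6.7082*I)
v*((Z(-5, -5)*(-7))/44) = (3*I*sqrt(5))*((((-41 - 12*(-5))/(7 + 2*(-5)))*(-7))/44) = (3*I*sqrt(5))*((((-41 + 60)/(7 - 10))*(-7))*(1/44)) = (3*I*sqrt(5))*(((19/(-3))*(-7))*(1/44)) = (3*I*sqrt(5))*((-1/3*19*(-7))*(1/44)) = (3*I*sqrt(5))*(-19/3*(-7)*(1/44)) = (3*I*sqrt(5))*((133/3)*(1/44)) = (3*I*sqrt(5))*(133/132) = 133*I*sqrt(5)/44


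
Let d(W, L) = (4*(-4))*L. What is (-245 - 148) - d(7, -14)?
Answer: -617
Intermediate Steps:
d(W, L) = -16*L
(-245 - 148) - d(7, -14) = (-245 - 148) - (-16)*(-14) = -393 - 1*224 = -393 - 224 = -617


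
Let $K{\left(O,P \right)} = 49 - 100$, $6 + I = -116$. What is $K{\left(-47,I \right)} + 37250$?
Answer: $37199$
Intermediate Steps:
$I = -122$ ($I = -6 - 116 = -122$)
$K{\left(O,P \right)} = -51$ ($K{\left(O,P \right)} = 49 - 100 = -51$)
$K{\left(-47,I \right)} + 37250 = -51 + 37250 = 37199$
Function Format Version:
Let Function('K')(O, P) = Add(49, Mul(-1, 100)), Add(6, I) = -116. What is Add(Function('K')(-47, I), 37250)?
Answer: 37199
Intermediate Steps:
I = -122 (I = Add(-6, -116) = -122)
Function('K')(O, P) = -51 (Function('K')(O, P) = Add(49, -100) = -51)
Add(Function('K')(-47, I), 37250) = Add(-51, 37250) = 37199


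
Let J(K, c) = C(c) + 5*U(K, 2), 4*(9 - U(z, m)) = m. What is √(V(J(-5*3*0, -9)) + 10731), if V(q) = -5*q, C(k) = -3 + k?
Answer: √42314/2 ≈ 102.85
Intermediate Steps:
U(z, m) = 9 - m/4
J(K, c) = 79/2 + c (J(K, c) = (-3 + c) + 5*(9 - ¼*2) = (-3 + c) + 5*(9 - ½) = (-3 + c) + 5*(17/2) = (-3 + c) + 85/2 = 79/2 + c)
√(V(J(-5*3*0, -9)) + 10731) = √(-5*(79/2 - 9) + 10731) = √(-5*61/2 + 10731) = √(-305/2 + 10731) = √(21157/2) = √42314/2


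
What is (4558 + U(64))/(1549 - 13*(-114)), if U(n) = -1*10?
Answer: 4548/3031 ≈ 1.5005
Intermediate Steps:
U(n) = -10
(4558 + U(64))/(1549 - 13*(-114)) = (4558 - 10)/(1549 - 13*(-114)) = 4548/(1549 + 1482) = 4548/3031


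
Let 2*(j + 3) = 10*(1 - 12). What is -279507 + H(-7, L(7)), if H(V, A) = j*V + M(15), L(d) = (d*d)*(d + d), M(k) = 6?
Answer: -279095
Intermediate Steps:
j = -58 (j = -3 + (10*(1 - 12))/2 = -3 + (10*(-11))/2 = -3 + (½)*(-110) = -3 - 55 = -58)
L(d) = 2*d³ (L(d) = d²*(2*d) = 2*d³)
H(V, A) = 6 - 58*V (H(V, A) = -58*V + 6 = 6 - 58*V)
-279507 + H(-7, L(7)) = -279507 + (6 - 58*(-7)) = -279507 + (6 + 406) = -279507 + 412 = -279095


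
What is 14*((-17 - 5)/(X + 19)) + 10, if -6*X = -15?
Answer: -186/43 ≈ -4.3256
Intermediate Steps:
X = 5/2 (X = -⅙*(-15) = 5/2 ≈ 2.5000)
14*((-17 - 5)/(X + 19)) + 10 = 14*((-17 - 5)/(5/2 + 19)) + 10 = 14*(-22/43/2) + 10 = 14*(-22*2/43) + 10 = 14*(-44/43) + 10 = -616/43 + 10 = -186/43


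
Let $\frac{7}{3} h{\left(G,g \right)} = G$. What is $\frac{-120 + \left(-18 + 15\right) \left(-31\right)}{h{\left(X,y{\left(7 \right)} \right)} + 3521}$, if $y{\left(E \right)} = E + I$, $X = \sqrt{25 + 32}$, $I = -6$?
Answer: $- \frac{4658283}{607474096} + \frac{567 \sqrt{57}}{607474096} \approx -0.0076612$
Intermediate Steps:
$X = \sqrt{57} \approx 7.5498$
$y{\left(E \right)} = -6 + E$ ($y{\left(E \right)} = E - 6 = -6 + E$)
$h{\left(G,g \right)} = \frac{3 G}{7}$
$\frac{-120 + \left(-18 + 15\right) \left(-31\right)}{h{\left(X,y{\left(7 \right)} \right)} + 3521} = \frac{-120 + \left(-18 + 15\right) \left(-31\right)}{\frac{3 \sqrt{57}}{7} + 3521} = \frac{-120 - -93}{3521 + \frac{3 \sqrt{57}}{7}} = \frac{-120 + 93}{3521 + \frac{3 \sqrt{57}}{7}} = - \frac{27}{3521 + \frac{3 \sqrt{57}}{7}}$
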